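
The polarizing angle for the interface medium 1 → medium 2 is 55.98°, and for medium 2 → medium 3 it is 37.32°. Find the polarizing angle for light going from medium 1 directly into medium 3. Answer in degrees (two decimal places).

θ_B ≈ 48.48°

n₂/n₁ = tan 55.98° = 1.4814 and n₃/n₂ = tan 37.32° = 0.7623.
So n₃/n₁ = (n₂/n₁)(n₃/n₂) = 1.4814 × 0.7623 = 1.1294.
θ_B(1→3) = arctan(1.1294) = 48.48°.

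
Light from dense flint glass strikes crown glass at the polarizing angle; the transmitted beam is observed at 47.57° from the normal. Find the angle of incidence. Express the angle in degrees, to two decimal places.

At Brewster's angle the reflected and refracted rays are perpendicular, so θ_B + θ_t = 90°.
θ_B = 90° − 47.57° = 42.43°.

θ_B ≈ 42.43°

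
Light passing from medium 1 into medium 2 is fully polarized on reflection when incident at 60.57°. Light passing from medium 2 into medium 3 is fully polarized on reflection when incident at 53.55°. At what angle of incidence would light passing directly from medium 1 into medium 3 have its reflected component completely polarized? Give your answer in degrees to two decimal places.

tan θ_B(1→2) = n₂/n₁ = tan 60.57° = 1.7725.
tan θ_B(2→3) = n₃/n₂ = tan 53.55° = 1.3539.
Multiplying, n₃/n₁ = 1.7725 × 1.3539 = 2.3998, and θ_B(1→3) = arctan 2.3998 = 67.38°.

θ_B ≈ 67.38°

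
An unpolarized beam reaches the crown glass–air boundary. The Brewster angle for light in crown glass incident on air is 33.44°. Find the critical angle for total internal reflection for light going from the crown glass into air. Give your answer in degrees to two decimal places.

n₂/n₁ = tan 33.44° = 0.6604; the critical angle satisfies sin θ_c = n₂/n₁.
θ_c = arcsin(0.6604) = 41.33°.

θ_c ≈ 41.33°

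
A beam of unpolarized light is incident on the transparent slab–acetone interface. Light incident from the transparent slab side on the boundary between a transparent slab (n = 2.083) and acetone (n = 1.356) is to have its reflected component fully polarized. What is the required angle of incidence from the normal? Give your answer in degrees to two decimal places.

The reflected p-component vanishes when tan θ_B = n₂/n₁.
tan θ_B = n₂/n₁ = 1.356/2.083 = 0.6510.
So θ_B = arctan 0.6510 = 33.06°.

θ_B ≈ 33.06°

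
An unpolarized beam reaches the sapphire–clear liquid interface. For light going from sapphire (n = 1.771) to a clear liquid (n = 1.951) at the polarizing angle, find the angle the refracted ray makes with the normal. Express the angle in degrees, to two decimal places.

θ_t ≈ 42.23°

First find Brewster's angle: tan θ_B = 1.951/1.771 = 1.1016, giving θ_B = 47.77°.
Since θ_B + θ_t = 90° at Brewster incidence, θ_t = 90° − 47.77° = 42.23°.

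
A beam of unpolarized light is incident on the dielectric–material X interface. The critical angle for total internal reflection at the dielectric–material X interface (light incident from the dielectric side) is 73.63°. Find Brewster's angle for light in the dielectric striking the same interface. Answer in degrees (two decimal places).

At the critical angle sin θ_c = n₂/n₁, giving n₂/n₁ = sin 73.63° = 0.9595.
Then tan θ_B = n₂/n₁ = 0.9595, so θ_B = arctan 0.9595 = 43.81°.

θ_B ≈ 43.81°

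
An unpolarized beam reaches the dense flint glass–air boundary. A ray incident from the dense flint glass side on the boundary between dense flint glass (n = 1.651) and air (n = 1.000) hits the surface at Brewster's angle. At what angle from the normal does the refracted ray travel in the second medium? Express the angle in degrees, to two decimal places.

tan θ_B = n₂/n₁ = 1.000/1.651 = 0.6057, so θ_B = 31.20°.
Since θ_B + θ_t = 90° at Brewster incidence, θ_t = 90° − 31.20° = 58.80°.

θ_t ≈ 58.80°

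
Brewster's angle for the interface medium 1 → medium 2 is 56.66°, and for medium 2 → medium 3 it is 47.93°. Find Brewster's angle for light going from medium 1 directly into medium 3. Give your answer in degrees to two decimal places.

Each Brewster angle gives a ratio: n₂/n₁ = tan 56.66° = 1.5200, n₃/n₂ = tan 47.93° = 1.1079.
So n₃/n₁ = (n₂/n₁)(n₃/n₂) = 1.5200 × 1.1079 = 1.6840.
θ_B(1→3) = arctan(1.6840) = 59.30°.

θ_B ≈ 59.30°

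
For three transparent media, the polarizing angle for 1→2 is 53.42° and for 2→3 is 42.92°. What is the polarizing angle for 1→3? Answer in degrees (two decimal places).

Each Brewster angle gives a ratio: n₂/n₁ = tan 53.42° = 1.3475, n₃/n₂ = tan 42.92° = 0.9299.
n₃/n₁ = 1.2530. Then tan θ_B(1→3) = n₃/n₁, so θ_B(1→3) = arctan(1.2530) = 51.41°.

θ_B ≈ 51.41°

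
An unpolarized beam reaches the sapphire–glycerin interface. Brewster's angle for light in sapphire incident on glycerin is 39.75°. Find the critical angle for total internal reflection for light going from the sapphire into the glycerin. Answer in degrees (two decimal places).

θ_c ≈ 56.27°

n₂/n₁ = tan 39.75° = 0.8317; the critical angle satisfies sin θ_c = n₂/n₁.
θ_c = arcsin(0.8317) = 56.27°.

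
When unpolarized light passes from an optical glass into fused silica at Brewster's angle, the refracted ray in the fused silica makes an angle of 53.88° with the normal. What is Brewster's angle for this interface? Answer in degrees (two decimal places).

Brewster's condition makes the reflected and refracted beams perpendicular: θ_B + θ_t = 90°.
So θ_B = 90° − θ_t = 90° − 53.88° = 36.12°.

θ_B ≈ 36.12°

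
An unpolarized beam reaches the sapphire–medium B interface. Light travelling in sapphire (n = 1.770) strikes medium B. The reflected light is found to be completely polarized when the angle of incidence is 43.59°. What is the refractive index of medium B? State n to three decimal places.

At Brewster's angle, tan θ_B = n₂/n₁ with n₁ on the incident side (sapphire) and n₂ on the transmitted side (medium B).
n₂ = n₁ tan θ_B = 1.770 × tan 43.59° = 1.685.

n ≈ 1.685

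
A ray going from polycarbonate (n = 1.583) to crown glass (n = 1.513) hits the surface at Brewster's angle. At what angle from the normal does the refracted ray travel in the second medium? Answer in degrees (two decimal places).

θ_t ≈ 46.30°

First find Brewster's angle: tan θ_B = 1.513/1.583 = 0.9558, giving θ_B = 43.70°.
Since θ_B + θ_t = 90° at Brewster incidence, θ_t = 90° − 43.70° = 46.30°.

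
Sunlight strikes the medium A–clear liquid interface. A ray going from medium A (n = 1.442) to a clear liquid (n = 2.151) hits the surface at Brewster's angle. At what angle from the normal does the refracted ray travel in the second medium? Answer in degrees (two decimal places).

θ_B = arctan(n₂/n₁) = arctan(2.151/1.442) = 56.16°.
The refracted ray is perpendicular to the reflected ray, so θ_t = 90° − θ_B = 33.84°.

θ_t ≈ 33.84°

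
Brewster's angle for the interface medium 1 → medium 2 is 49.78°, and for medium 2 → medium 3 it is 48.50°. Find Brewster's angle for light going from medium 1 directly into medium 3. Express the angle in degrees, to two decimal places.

θ_B ≈ 53.20°

tan θ_B(1→2) = n₂/n₁ = tan 49.78° = 1.1825.
tan θ_B(2→3) = n₃/n₂ = tan 48.50° = 1.1303.
So n₃/n₁ = (n₂/n₁)(n₃/n₂) = 1.1825 × 1.1303 = 1.3366.
θ_B(1→3) = arctan(1.3366) = 53.20°.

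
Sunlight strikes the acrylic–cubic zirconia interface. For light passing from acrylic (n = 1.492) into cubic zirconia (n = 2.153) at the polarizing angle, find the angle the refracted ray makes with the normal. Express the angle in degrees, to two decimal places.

tan θ_B = n₂/n₁ = 2.153/1.492 = 1.4430, so θ_B = 55.28°.
At Brewster's angle the reflected and refracted rays are perpendicular, so θ_t = 90° − θ_B = 90° − 55.28° = 34.72°.

θ_t ≈ 34.72°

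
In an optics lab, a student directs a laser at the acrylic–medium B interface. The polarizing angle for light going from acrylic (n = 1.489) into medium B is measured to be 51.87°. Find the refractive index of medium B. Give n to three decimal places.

At the polarizing angle, tan θ_B = n₂/n₁ with n₁ on the incident side (acrylic) and n₂ on the transmitted side (medium B).
n₂ = n₁ tan θ_B = 1.489 × tan 51.87° = 1.897.

n ≈ 1.897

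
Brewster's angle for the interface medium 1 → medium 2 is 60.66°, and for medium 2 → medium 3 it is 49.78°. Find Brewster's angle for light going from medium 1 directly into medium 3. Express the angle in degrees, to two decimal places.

θ_B ≈ 64.58°

n₂/n₁ = tan 60.66° = 1.7791 and n₃/n₂ = tan 49.78° = 1.1825.
So n₃/n₁ = (n₂/n₁)(n₃/n₂) = 1.7791 × 1.1825 = 2.1038.
θ_B(1→3) = arctan(2.1038) = 64.58°.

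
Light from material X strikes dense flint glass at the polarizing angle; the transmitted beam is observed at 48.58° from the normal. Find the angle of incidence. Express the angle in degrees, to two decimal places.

θ_B ≈ 41.42°

Since the reflected and refracted rays are at right angles at the polarizing angle, θ_B + θ_t = 90°.
So θ_B = 90° − θ_t = 90° − 48.58° = 41.42°.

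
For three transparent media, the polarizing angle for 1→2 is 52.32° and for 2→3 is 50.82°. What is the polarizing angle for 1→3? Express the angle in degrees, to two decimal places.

θ_B ≈ 57.81°

n₂/n₁ = tan 52.32° = 1.2948 and n₃/n₂ = tan 50.82° = 1.2270.
Multiplying, n₃/n₁ = 1.2948 × 1.2270 = 1.5887, and θ_B(1→3) = arctan 1.5887 = 57.81°.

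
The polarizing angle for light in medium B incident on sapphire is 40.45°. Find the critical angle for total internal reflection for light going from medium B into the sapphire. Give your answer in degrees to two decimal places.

tan θ_B = n₂/n₁ = tan 40.45° = 0.8526.
Total internal reflection: sin θ_c = n₂/n₁ = 0.8526.
θ_c = arcsin(0.8526) = 58.49°.

θ_c ≈ 58.49°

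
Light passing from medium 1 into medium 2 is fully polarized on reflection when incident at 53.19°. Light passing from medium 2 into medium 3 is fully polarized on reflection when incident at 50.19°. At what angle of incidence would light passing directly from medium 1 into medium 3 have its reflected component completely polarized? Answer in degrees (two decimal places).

θ_B ≈ 58.05°

n₂/n₁ = tan 53.19° = 1.3362 and n₃/n₂ = tan 50.19° = 1.1998.
So n₃/n₁ = (n₂/n₁)(n₃/n₂) = 1.3362 × 1.1998 = 1.6032.
θ_B(1→3) = arctan(1.6032) = 58.05°.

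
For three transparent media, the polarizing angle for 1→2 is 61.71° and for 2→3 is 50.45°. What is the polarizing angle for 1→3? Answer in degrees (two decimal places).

θ_B ≈ 66.04°

n₂/n₁ = tan 61.71° = 1.8580 and n₃/n₂ = tan 50.45° = 1.2109.
So n₃/n₁ = (n₂/n₁)(n₃/n₂) = 1.8580 × 1.2109 = 2.2499.
θ_B(1→3) = arctan(2.2499) = 66.04°.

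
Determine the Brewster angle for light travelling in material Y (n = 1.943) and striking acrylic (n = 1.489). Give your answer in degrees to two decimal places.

θ_B ≈ 37.46°

Brewster's condition: tan θ_B = n₂/n₁ = 1.489/1.943 = 0.7663.
θ_B = arctan(0.7663) = 37.46°.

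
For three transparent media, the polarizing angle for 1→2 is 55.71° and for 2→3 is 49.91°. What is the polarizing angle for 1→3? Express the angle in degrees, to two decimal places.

Each Brewster angle gives a ratio: n₂/n₁ = tan 55.71° = 1.4665, n₃/n₂ = tan 49.91° = 1.1880.
n₃/n₁ = 1.7421. Then tan θ_B(1→3) = n₃/n₁, so θ_B(1→3) = arctan(1.7421) = 60.14°.

θ_B ≈ 60.14°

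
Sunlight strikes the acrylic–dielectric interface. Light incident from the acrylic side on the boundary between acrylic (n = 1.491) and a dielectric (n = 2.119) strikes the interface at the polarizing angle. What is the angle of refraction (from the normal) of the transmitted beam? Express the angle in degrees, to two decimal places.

θ_t ≈ 35.13°

θ_B = arctan(n₂/n₁) = arctan(2.119/1.491) = 54.87°.
Since θ_B + θ_t = 90° at Brewster incidence, θ_t = 90° − 54.87° = 35.13°.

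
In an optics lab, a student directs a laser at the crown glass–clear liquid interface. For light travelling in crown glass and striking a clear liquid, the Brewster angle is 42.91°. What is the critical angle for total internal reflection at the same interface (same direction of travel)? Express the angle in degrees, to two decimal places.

n₂/n₁ = tan 42.91° = 0.9296; the critical angle satisfies sin θ_c = n₂/n₁.
θ_c = arcsin(0.9296) = 68.37°.

θ_c ≈ 68.37°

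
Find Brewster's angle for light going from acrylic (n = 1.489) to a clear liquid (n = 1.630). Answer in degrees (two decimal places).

θ_B ≈ 47.59°

tan θ_B = n₂/n₁ = 1.630/1.489 = 1.0947.
So θ_B = arctan 1.0947 = 47.59°.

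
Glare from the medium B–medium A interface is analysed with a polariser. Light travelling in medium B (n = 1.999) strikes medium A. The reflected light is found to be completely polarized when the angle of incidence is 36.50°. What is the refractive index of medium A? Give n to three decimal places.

Brewster's law: tan θ_B = n₂/n₁ (light incident in medium B, refracted into medium A).
n₂ = n₁ tan θ_B = 1.999 × tan 36.50° = 1.479.

n ≈ 1.479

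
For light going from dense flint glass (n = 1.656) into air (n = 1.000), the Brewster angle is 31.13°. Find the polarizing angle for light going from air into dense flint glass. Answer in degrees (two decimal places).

θ_B' ≈ 58.87°

tan θ_B' = n₁/n₂ = 1/tan θ_B, so θ_B' = 90° − θ_B.
θ_B' = 90° − 31.13° = 58.87°.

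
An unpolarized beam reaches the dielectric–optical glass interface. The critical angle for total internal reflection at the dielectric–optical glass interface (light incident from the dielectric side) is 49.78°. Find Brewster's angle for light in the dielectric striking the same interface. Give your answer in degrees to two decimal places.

n₂/n₁ = sin θ_c = sin 49.78° = 0.7636.
tan θ_B equals the same ratio, so θ_B = arctan(0.7636) = 37.36°.

θ_B ≈ 37.36°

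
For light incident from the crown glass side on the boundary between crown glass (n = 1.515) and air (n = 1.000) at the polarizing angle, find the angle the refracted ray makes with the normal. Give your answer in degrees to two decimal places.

θ_t ≈ 56.57°

First find Brewster's angle: tan θ_B = 1.000/1.515 = 0.6601, giving θ_B = 33.43°.
At Brewster's angle the reflected and refracted rays are perpendicular, so θ_t = 90° − θ_B = 90° − 33.43° = 56.57°.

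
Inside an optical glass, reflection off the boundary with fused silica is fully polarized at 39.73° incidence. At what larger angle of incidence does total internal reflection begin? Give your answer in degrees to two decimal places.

n₂/n₁ = tan 39.73° = 0.8311; the critical angle satisfies sin θ_c = n₂/n₁.
θ_c = arcsin(0.8311) = 56.21°.

θ_c ≈ 56.21°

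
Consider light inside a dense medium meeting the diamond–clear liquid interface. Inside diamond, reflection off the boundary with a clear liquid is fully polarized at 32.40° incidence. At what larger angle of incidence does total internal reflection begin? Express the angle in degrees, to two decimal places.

θ_c ≈ 39.39°

n₂/n₁ = tan 32.40° = 0.6346; the critical angle satisfies sin θ_c = n₂/n₁.
θ_c = arcsin(0.6346) = 39.39°.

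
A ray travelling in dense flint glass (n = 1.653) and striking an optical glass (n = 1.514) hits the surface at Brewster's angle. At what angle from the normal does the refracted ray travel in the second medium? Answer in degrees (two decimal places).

θ_t ≈ 47.51°

First find Brewster's angle: tan θ_B = 1.514/1.653 = 0.9159, giving θ_B = 42.49°.
At Brewster's angle the reflected and refracted rays are perpendicular, so θ_t = 90° − θ_B = 90° − 42.49° = 47.51°.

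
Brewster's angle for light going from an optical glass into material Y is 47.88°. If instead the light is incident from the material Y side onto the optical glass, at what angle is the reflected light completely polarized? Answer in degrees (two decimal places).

θ_B' ≈ 42.12°

tan θ_B' = n₁/n₂ = 1/tan θ_B, so θ_B' = 90° − θ_B.
θ_B' = 90° − 47.88° = 42.12°.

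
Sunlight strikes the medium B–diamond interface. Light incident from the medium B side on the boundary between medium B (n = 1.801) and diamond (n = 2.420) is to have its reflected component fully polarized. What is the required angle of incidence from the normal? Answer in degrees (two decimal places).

θ_B ≈ 53.34°

Here n₂/n₁ = 2.420/1.801 = 1.3437, and Brewster's law gives tan θ_B = n₂/n₁.
So θ_B = arctan 1.3437 = 53.34°.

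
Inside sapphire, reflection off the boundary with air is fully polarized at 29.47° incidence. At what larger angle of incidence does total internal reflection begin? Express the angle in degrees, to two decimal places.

tan θ_B = n₂/n₁ = tan 29.47° = 0.5651.
Total internal reflection: sin θ_c = n₂/n₁ = 0.5651.
θ_c = arcsin(0.5651) = 34.41°.

θ_c ≈ 34.41°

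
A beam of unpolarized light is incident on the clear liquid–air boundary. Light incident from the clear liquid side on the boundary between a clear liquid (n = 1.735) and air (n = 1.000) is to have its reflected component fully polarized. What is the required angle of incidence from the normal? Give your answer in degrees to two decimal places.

tan θ_B = n₂/n₁ = 1.000/1.735 = 0.5764.
So θ_B = arctan 0.5764 = 29.96°.

θ_B ≈ 29.96°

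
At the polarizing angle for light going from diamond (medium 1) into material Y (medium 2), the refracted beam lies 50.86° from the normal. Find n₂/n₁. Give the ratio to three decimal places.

n₂/n₁ ≈ 0.814

At Brewster incidence θ_B = 90° − θ_t = 90° − 50.86° = 39.14°.
Then n₂/n₁ = tan θ_B = tan 39.14° = 0.814.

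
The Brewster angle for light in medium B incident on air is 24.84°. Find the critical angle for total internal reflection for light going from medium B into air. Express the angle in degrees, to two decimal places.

θ_c ≈ 27.58°

n₂/n₁ = tan 24.84° = 0.4629; the critical angle satisfies sin θ_c = n₂/n₁.
θ_c = arcsin(0.4629) = 27.58°.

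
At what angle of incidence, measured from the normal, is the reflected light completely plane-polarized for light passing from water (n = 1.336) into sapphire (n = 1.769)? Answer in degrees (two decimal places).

Here n₂/n₁ = 1.769/1.336 = 1.3241, and Brewster's law gives tan θ_B = n₂/n₁.
θ_B = arctan(1.3241) = 52.94°.

θ_B ≈ 52.94°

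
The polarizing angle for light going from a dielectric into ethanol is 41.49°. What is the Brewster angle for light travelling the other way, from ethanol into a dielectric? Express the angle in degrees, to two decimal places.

θ_B' ≈ 48.51°

Reversing the direction swaps n₁ and n₂, so tan θ_B' = 1/tan θ_B and θ_B' = 90° − θ_B.
Hence θ_B' = 90° − 41.49° = 48.51°.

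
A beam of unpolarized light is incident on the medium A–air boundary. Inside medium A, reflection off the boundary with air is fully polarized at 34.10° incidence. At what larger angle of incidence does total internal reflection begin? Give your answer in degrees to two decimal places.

tan θ_B = n₂/n₁ = tan 34.10° = 0.6771.
Total internal reflection: sin θ_c = n₂/n₁ = 0.6771.
θ_c = arcsin(0.6771) = 42.61°.

θ_c ≈ 42.61°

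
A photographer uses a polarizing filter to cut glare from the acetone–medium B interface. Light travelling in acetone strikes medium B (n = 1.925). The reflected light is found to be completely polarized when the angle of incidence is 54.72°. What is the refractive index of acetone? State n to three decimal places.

n ≈ 1.362

Brewster's law: tan θ_B = n₂/n₁ (light incident in acetone, refracted into medium B).
n₁ = n₂ / tan θ_B = 1.925 / tan 54.72° = 1.362.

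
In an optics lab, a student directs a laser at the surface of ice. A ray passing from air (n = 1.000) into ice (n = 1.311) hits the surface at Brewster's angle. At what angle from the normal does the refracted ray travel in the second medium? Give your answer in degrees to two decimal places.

θ_t ≈ 37.34°

tan θ_B = n₂/n₁ = 1.311/1.000 = 1.3110, so θ_B = 52.66°.
Since θ_B + θ_t = 90° at Brewster incidence, θ_t = 90° − 52.66° = 37.34°.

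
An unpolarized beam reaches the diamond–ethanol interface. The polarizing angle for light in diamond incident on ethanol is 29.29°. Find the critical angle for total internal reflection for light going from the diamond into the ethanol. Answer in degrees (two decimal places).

n₂/n₁ = tan 29.29° = 0.5609; the critical angle satisfies sin θ_c = n₂/n₁.
θ_c = arcsin(0.5609) = 34.12°.

θ_c ≈ 34.12°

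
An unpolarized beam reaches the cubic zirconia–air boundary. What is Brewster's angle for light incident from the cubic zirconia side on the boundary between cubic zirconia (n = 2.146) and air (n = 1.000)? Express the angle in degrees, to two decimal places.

Brewster's condition: tan θ_B = n₂/n₁ = 1.000/2.146 = 0.4660. Taking the arctangent, θ_B = 24.98°.

θ_B ≈ 24.98°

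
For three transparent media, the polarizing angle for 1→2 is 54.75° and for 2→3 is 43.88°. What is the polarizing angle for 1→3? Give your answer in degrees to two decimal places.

θ_B ≈ 53.69°

Each Brewster angle gives a ratio: n₂/n₁ = tan 54.75° = 1.4150, n₃/n₂ = tan 43.88° = 0.9616.
n₃/n₁ = 1.3607. Then tan θ_B(1→3) = n₃/n₁, so θ_B(1→3) = arctan(1.3607) = 53.69°.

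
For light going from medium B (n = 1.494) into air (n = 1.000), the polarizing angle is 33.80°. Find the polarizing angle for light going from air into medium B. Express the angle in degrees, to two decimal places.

tan θ_B' = n₁/n₂ = 1/tan θ_B, so θ_B' = 90° − θ_B.
θ_B' = 90° − 33.80° = 56.20°.

θ_B' ≈ 56.20°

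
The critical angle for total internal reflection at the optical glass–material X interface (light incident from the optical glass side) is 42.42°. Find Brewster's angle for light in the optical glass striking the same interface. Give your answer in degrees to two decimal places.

θ_B ≈ 34.00°

At the critical angle sin θ_c = n₂/n₁, giving n₂/n₁ = sin 42.42° = 0.6746.
Then tan θ_B = n₂/n₁ = 0.6746, so θ_B = arctan 0.6746 = 34.00°.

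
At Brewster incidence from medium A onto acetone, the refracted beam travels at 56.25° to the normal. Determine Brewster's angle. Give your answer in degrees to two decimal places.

At Brewster's angle the reflected and refracted rays are perpendicular, so θ_B + θ_t = 90°.
θ_B = 90° − 56.25° = 33.75°.

θ_B ≈ 33.75°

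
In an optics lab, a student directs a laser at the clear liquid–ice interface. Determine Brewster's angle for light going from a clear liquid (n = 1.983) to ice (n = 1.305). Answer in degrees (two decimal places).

At Brewster's angle the reflected and refracted rays are perpendicular, which with Snell's law gives tan θ_B = n₂/n₁.
Here n₂/n₁ = 1.305/1.983 = 0.6581, and Brewster's law gives tan θ_B = n₂/n₁. Taking the arctangent, θ_B = 33.35°.

θ_B ≈ 33.35°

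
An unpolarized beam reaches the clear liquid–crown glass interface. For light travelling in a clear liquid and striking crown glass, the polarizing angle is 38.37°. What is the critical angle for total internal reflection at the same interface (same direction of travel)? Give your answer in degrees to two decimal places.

tan θ_B = n₂/n₁ = tan 38.37° = 0.7917.
Total internal reflection: sin θ_c = n₂/n₁ = 0.7917.
θ_c = arcsin(0.7917) = 52.35°.

θ_c ≈ 52.35°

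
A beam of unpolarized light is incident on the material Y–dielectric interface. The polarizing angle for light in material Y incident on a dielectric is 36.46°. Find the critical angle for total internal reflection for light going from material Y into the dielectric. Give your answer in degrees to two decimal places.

tan θ_B = n₂/n₁ = tan 36.46° = 0.7389.
Total internal reflection: sin θ_c = n₂/n₁ = 0.7389.
θ_c = arcsin(0.7389) = 47.64°.

θ_c ≈ 47.64°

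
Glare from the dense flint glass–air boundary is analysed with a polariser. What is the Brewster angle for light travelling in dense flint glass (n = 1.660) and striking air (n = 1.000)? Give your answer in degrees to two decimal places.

Here n₂/n₁ = 1.000/1.660 = 0.6024, and Brewster's law gives tan θ_B = n₂/n₁. Taking the arctangent, θ_B = 31.07°.

θ_B ≈ 31.07°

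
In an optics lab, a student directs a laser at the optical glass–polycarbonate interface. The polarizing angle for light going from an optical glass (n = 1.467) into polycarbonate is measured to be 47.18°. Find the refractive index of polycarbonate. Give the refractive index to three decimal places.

n ≈ 1.583

Brewster's law: tan θ_B = n₂/n₁ (light incident in an optical glass, refracted into polycarbonate).
n₂ = n₁ tan θ_B = 1.467 × tan 47.18° = 1.583.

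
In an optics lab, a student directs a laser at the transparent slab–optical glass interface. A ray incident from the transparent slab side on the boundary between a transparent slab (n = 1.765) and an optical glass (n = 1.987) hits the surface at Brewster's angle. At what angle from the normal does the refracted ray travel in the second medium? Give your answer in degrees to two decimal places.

θ_B = arctan(n₂/n₁) = arctan(1.987/1.765) = 48.39°.
At Brewster's angle the reflected and refracted rays are perpendicular, so θ_t = 90° − θ_B = 90° − 48.39° = 41.61°.

θ_t ≈ 41.61°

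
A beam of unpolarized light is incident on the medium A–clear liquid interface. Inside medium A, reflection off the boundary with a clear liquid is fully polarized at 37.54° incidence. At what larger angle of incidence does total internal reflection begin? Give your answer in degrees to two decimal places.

θ_c ≈ 50.21°

tan θ_B = n₂/n₁ = tan 37.54° = 0.7684.
Total internal reflection: sin θ_c = n₂/n₁ = 0.7684.
θ_c = arcsin(0.7684) = 50.21°.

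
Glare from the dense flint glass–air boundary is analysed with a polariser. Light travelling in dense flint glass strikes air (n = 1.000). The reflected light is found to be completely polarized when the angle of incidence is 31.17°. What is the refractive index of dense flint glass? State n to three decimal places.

n ≈ 1.653

Full polarization of the reflected beam means tan θ_B = n₂/n₁, where n₁ is the incident medium (dense flint glass).
n₁ = n₂ / tan θ_B = 1.000 / tan 31.17° = 1.653.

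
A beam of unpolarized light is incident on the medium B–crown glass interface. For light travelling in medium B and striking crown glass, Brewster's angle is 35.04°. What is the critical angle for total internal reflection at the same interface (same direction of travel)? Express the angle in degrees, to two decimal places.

θ_c ≈ 44.53°

tan θ_B = n₂/n₁ = tan 35.04° = 0.7012.
Total internal reflection: sin θ_c = n₂/n₁ = 0.7012.
θ_c = arcsin(0.7012) = 44.53°.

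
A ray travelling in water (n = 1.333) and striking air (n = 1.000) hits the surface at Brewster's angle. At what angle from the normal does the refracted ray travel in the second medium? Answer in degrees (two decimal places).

θ_B = arctan(n₂/n₁) = arctan(1.000/1.333) = 36.88°.
The refracted ray is perpendicular to the reflected ray, so θ_t = 90° − θ_B = 53.12°.

θ_t ≈ 53.12°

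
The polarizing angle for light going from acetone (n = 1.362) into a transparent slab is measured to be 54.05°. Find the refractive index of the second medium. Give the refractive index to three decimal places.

At the polarizing angle, tan θ_B = n₂/n₁ with n₁ on the incident side (acetone) and n₂ on the transmitted side (a transparent slab).
n₂ = n₁ tan θ_B = 1.362 × tan 54.05° = 1.878.

n ≈ 1.878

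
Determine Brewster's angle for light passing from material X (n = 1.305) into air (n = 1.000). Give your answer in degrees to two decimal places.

At Brewster's angle the reflected and refracted rays are perpendicular, which with Snell's law gives tan θ_B = n₂/n₁.
tan θ_B = n₂/n₁ = 1.000/1.305 = 0.7663.
So θ_B = arctan 0.7663 = 37.46°.

θ_B ≈ 37.46°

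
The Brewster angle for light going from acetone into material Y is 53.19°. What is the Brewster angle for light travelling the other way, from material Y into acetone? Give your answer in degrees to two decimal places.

tan θ_B' = n₁/n₂ = 1/tan θ_B, so θ_B' = 90° − θ_B.
θ_B' = 90° − 53.19° = 36.81°.

θ_B' ≈ 36.81°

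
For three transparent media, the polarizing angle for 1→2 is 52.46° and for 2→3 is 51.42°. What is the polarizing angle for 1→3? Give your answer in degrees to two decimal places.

θ_B ≈ 58.49°

tan θ_B(1→2) = n₂/n₁ = tan 52.46° = 1.3013.
tan θ_B(2→3) = n₃/n₂ = tan 51.42° = 1.2536.
n₃/n₁ = 1.6313. Then tan θ_B(1→3) = n₃/n₁, so θ_B(1→3) = arctan(1.6313) = 58.49°.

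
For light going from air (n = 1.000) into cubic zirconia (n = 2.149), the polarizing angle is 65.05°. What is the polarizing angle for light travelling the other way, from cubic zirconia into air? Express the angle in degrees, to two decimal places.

tan θ_B' = n₁/n₂ = 1/tan θ_B, so θ_B' = 90° − θ_B.
θ_B' = 90° − 65.05° = 24.95°.

θ_B' ≈ 24.95°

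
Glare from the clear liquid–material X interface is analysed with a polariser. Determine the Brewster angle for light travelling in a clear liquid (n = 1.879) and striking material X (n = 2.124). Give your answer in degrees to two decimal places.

tan θ_B = n₂/n₁ = 2.124/1.879 = 1.1304.
So θ_B = arctan 1.1304 = 48.50°.

θ_B ≈ 48.50°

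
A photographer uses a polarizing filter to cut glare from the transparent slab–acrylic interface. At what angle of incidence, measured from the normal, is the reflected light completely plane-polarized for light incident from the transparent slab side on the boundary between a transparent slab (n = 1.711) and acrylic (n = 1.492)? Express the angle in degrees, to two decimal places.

θ_B ≈ 41.09°

Here n₂/n₁ = 1.492/1.711 = 0.8720, and Brewster's law gives tan θ_B = n₂/n₁. Taking the arctangent, θ_B = 41.09°.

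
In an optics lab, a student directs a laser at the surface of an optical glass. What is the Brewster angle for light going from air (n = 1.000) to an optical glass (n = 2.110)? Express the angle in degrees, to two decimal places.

Brewster's condition: tan θ_B = n₂/n₁ = 2.110/1.000 = 2.1100.
θ_B = arctan(2.1100) = 64.64°.

θ_B ≈ 64.64°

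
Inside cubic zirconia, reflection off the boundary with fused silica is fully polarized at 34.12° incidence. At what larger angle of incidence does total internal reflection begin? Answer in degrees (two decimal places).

n₂/n₁ = tan 34.12° = 0.6776; the critical angle satisfies sin θ_c = n₂/n₁.
θ_c = arcsin(0.6776) = 42.65°.

θ_c ≈ 42.65°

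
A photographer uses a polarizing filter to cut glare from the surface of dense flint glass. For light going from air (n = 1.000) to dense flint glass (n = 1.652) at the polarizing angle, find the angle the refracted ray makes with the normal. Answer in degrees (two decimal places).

tan θ_B = n₂/n₁ = 1.652/1.000 = 1.6520, so θ_B = 58.81°.
Since θ_B + θ_t = 90° at Brewster incidence, θ_t = 90° − 58.81° = 31.19°.

θ_t ≈ 31.19°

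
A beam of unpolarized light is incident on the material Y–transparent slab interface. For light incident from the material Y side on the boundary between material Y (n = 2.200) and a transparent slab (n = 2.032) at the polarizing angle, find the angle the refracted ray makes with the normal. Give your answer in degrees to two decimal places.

θ_t ≈ 47.27°

First find Brewster's angle: tan θ_B = 2.032/2.200 = 0.9236, giving θ_B = 42.73°.
At Brewster's angle the reflected and refracted rays are perpendicular, so θ_t = 90° − θ_B = 90° − 42.73° = 47.27°.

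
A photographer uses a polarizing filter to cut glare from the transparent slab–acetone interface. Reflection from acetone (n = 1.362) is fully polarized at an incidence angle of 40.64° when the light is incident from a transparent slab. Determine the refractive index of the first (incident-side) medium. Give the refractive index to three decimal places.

Full polarization of the reflected beam means tan θ_B = n₂/n₁, where n₁ is the incident medium (a transparent slab).
n₁ = n₂ / tan θ_B = 1.362 / tan 40.64° = 1.587.

n ≈ 1.587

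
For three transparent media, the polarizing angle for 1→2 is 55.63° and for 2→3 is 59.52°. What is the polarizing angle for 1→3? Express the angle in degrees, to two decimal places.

n₂/n₁ = tan 55.63° = 1.4621 and n₃/n₂ = tan 59.52° = 1.6990.
Multiplying, n₃/n₁ = 1.4621 × 1.6990 = 2.4841, and θ_B(1→3) = arctan 2.4841 = 68.07°.

θ_B ≈ 68.07°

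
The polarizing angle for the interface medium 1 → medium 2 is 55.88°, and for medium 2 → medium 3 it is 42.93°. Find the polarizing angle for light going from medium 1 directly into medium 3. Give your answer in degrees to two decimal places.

θ_B ≈ 53.93°

Each Brewster angle gives a ratio: n₂/n₁ = tan 55.88° = 1.4759, n₃/n₂ = tan 42.93° = 0.9302.
n₃/n₁ = 1.3729. Then tan θ_B(1→3) = n₃/n₁, so θ_B(1→3) = arctan(1.3729) = 53.93°.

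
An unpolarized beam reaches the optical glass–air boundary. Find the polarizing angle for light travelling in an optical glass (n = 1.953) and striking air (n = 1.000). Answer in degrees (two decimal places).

The reflected p-component vanishes when tan θ_B = n₂/n₁.
Brewster's condition: tan θ_B = n₂/n₁ = 1.000/1.953 = 0.5120.
So θ_B = arctan 0.5120 = 27.11°.

θ_B ≈ 27.11°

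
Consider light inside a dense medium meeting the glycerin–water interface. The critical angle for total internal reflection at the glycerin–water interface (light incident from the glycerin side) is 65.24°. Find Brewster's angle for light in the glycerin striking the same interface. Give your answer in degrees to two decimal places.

θ_B ≈ 42.24°

At the critical angle sin θ_c = n₂/n₁, giving n₂/n₁ = sin 65.24° = 0.9081.
Then tan θ_B = n₂/n₁ = 0.9081, so θ_B = arctan 0.9081 = 42.24°.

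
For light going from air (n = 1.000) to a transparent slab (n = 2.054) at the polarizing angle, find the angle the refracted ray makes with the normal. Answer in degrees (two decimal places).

θ_B = arctan(n₂/n₁) = arctan(2.054/1.000) = 64.04°.
The refracted ray is perpendicular to the reflected ray, so θ_t = 90° − θ_B = 25.96°.

θ_t ≈ 25.96°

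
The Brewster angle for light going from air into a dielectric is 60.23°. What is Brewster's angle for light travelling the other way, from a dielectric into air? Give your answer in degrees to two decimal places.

The two Brewster angles are complementary: θ_B' = 90° − θ_B = 90° − 60.23° = 29.77°.

θ_B' ≈ 29.77°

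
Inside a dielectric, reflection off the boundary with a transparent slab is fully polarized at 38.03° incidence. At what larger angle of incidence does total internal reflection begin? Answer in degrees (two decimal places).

θ_c ≈ 51.46°

From Brewster, n₂/n₁ = tan θ_B = tan 38.03° = 0.7821.
Then sin θ_c = n₂/n₁ = 0.7821, so θ_c = arcsin 0.7821 = 51.46°.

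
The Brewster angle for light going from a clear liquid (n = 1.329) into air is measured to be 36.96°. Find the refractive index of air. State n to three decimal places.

At the Brewster angle, tan θ_B = n₂/n₁ with n₁ on the incident side (a clear liquid) and n₂ on the transmitted side (air).
n₂ = n₁ tan θ_B = 1.329 × tan 36.96° = 1.000.

n ≈ 1.000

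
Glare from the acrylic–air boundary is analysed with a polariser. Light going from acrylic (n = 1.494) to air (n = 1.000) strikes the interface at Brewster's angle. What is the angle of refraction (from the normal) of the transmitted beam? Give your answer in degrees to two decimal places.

tan θ_B = n₂/n₁ = 1.000/1.494 = 0.6693, so θ_B = 33.80°.
Since θ_B + θ_t = 90° at Brewster incidence, θ_t = 90° − 33.80° = 56.20°.

θ_t ≈ 56.20°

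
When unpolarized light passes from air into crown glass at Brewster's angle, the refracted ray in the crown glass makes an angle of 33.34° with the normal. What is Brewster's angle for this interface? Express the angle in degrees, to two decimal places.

Since the reflected and refracted rays are at right angles at the polarizing angle, θ_B + θ_t = 90°.
So θ_B = 90° − θ_t = 90° − 33.34° = 56.66°.

θ_B ≈ 56.66°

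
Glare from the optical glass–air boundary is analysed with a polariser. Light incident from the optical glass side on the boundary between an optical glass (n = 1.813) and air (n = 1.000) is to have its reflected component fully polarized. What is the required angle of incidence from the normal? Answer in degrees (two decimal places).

θ_B ≈ 28.88°

The reflected p-component vanishes when tan θ_B = n₂/n₁.
tan θ_B = n₂/n₁ = 1.000/1.813 = 0.5516.
So θ_B = arctan 0.5516 = 28.88°.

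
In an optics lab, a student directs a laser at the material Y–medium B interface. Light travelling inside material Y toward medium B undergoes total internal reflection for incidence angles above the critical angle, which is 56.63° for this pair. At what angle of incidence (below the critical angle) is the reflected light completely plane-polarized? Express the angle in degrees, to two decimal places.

θ_B ≈ 39.87°

At the critical angle sin θ_c = n₂/n₁, giving n₂/n₁ = sin 56.63° = 0.8351.
Then tan θ_B = n₂/n₁ = 0.8351, so θ_B = arctan 0.8351 = 39.87°.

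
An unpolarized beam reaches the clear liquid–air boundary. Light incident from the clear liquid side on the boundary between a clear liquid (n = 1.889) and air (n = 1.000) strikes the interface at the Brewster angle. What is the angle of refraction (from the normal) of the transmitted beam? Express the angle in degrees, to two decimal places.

tan θ_B = n₂/n₁ = 1.000/1.889 = 0.5294, so θ_B = 27.90°.
The refracted ray is perpendicular to the reflected ray, so θ_t = 90° − θ_B = 62.10°.

θ_t ≈ 62.10°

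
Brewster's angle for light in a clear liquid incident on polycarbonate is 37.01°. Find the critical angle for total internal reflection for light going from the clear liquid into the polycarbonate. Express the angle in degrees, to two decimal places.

tan θ_B = n₂/n₁ = tan 37.01° = 0.7538.
Total internal reflection: sin θ_c = n₂/n₁ = 0.7538.
θ_c = arcsin(0.7538) = 48.92°.

θ_c ≈ 48.92°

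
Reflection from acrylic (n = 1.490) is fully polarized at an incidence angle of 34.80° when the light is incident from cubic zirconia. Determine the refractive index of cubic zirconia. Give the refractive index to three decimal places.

n ≈ 2.144

Full polarization of the reflected beam means tan θ_B = n₂/n₁, where n₁ is the incident medium (cubic zirconia).
n₁ = n₂ / tan θ_B = 1.490 / tan 34.80° = 2.144.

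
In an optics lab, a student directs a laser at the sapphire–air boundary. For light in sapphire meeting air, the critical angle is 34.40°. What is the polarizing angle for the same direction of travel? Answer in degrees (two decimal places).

n₂/n₁ = sin θ_c = sin 34.40° = 0.5650.
tan θ_B equals the same ratio, so θ_B = arctan(0.5650) = 29.47°.

θ_B ≈ 29.47°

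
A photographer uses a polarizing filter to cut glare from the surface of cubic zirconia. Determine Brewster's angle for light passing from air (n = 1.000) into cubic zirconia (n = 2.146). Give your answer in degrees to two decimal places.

θ_B ≈ 65.02°

Brewster's condition: tan θ_B = n₂/n₁ = 2.146/1.000 = 2.1460. Taking the arctangent, θ_B = 65.02°.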